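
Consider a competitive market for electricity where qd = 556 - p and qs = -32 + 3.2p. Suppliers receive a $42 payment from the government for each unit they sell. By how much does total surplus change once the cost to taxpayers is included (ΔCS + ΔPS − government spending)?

Pre-subsidy: 556 - p = -32 + 3.2p gives p* = 140, q* = 416.
With the subsidy, sellers receive ps = pb + 42 for each unit, where pb is the price buyers pay.
Supply in terms of pb becomes qs = -32 + 3.2(pb + 42) = 102.4 + 3.2pb. Setting this equal to demand: 556 - pb = 102.4 + 3.2pb, so pb = 108.
Sellers receive ps = 108 + 42 = 150; q' = 556 − 1·108 = 448.
ΔCS = ½(416 + 448)(140 − 108) = 13824; ΔPS = ½(416 + 448)(150 − 140) = 4320.
Government spending = 42 × 448 = 18816.
Net change = 13824 + 4320 − 18816 = -672. The loss equals the DWL triangle ½·42·32.

Net change in total surplus = -$672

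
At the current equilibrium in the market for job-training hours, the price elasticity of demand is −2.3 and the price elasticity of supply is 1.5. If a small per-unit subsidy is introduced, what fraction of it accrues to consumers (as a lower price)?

Consumer share = 15/38

For a small subsidy around the equilibrium, the benefit split depends on the relative slopes, which at a point are proportional to the elasticities.
Buyer share = εs/(εs + |εd|) = 1.5/(1.5 + 2.3) = 15/38; seller share = |εd|/(εs + |εd|) = 23/38.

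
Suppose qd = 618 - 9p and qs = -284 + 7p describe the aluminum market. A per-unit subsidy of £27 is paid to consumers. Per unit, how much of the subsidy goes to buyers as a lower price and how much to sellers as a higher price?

Pre-subsidy: 618 - 9p = -284 + 7p gives p* = 56.375, q* = 110.625.
With the rebate, buyers effectively pay pb = ps − 27, where ps is the price sellers receive.
Demand in terms of ps becomes qd = 618 − 9(ps − 27) = 861 - 9ps. Setting this equal to supply: 861 - 9ps = -284 + 7ps, so ps = 71.5625.
Buyers pay pb = 71.5625 − 27 = 44.5625; q' = -284 + 7·71.5625 = 216.9375.
Buyers' price falls by p* − pb = 56.375 − 44.5625 = 11.8125; sellers' price rises by ps − p* = 71.5625 − 56.375 = 15.1875.

Buyers gain £11.8125 per unit; sellers gain £15.1875 per unit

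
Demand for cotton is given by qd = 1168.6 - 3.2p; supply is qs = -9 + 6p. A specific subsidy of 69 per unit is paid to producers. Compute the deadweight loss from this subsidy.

Pre-subsidy: 1168.6 - 3.2p = -9 + 6p gives p* = 128, q* = 759.
With the subsidy, sellers receive ps = pb + 69 for each unit, where pb is the price buyers pay.
Supply in terms of pb becomes qs = -9 + 6(pb + 69) = 405 + 6pb. Setting this equal to demand: 1168.6 - 3.2pb = 405 + 6pb, so pb = 83.
Sellers receive ps = 83 + 69 = 152; q' = 1168.6 − 3.2·83 = 903.
The subsidy expands output by 903 − 759 = 144 past the efficient level; on those units the gap between marginal cost and willingness to pay runs from 0 up to 69.
DWL = ½ × 69 × 144 = 4968.

Deadweight loss = 4968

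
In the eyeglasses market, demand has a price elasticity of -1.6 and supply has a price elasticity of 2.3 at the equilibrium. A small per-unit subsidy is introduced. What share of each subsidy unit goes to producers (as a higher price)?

Producer share = 16/39

For a small subsidy around the equilibrium, the benefit split depends on the relative slopes, which at a point are proportional to the elasticities.
Buyer share = εs/(εs + |εd|) = 2.3/(2.3 + 1.6) = 23/39; seller share = |εd|/(εs + |εd|) = 16/39.
So producers capture 16/39 of the subsidy.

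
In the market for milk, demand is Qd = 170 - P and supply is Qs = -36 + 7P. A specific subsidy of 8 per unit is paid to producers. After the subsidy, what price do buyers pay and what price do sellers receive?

Pre-subsidy: 170 - P = -36 + 7P gives P* = 25.75, Q* = 144.25.
With the subsidy, sellers receive Ps = Pb + 8 for each unit, where Pb is the price buyers pay.
Supply in terms of Pb becomes Qs = -36 + 7(Pb + 8) = 20 + 7Pb. Setting this equal to demand: 170 - Pb = 20 + 7Pb, so Pb = 18.75.
Sellers receive Ps = 18.75 + 8 = 26.75; Q' = 170 − 1·18.75 = 151.25.

Buyers pay 18.75; sellers receive 26.75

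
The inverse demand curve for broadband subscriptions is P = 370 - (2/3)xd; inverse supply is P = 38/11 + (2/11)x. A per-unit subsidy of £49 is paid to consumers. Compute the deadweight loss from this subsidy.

Pre-subsidy: 370 - (2/3)x = 38/11 + (2/11)x gives x* = 432 and P* = 82.
With the rebate, buyers effectively pay Pb = Ps − 49, where Ps is the price sellers receive.
On the curves, Pb = 370 - (2/3)x and Ps = 38/11 + (2/11)x; the wedge Ps − Pb = 49 gives 38/11 + (2/11)x − (370 - (2/3)x) = 49, so x' = 489.75.
Then Pb = 370 − (2/3)·489.75 = 43.5 and Ps = 38/11 + (2/11)·489.75 = 92.5.
The subsidy expands output by 489.75 − 432 = 57.75 past the efficient level; on those units the gap between marginal cost and willingness to pay runs from 0 up to 49.
DWL = ½ × 49 × 57.75 = 1414.875.

Deadweight loss = £1414.875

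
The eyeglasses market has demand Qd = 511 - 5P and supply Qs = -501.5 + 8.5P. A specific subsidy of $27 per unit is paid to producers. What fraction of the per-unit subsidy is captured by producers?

Producer share = 10/27

Pre-subsidy: 511 - 5P = -501.5 + 8.5P gives P* = 75, Q* = 136.
With the subsidy, sellers receive Ps = Pb + 27 for each unit, where Pb is the price buyers pay.
Supply in terms of Pb becomes Qs = -501.5 + 8.5(Pb + 27) = -272 + 8.5Pb. Setting this equal to demand: 511 - 5Pb = -272 + 8.5Pb, so Pb = 58.
Sellers receive Ps = 58 + 27 = 85; Q' = 511 − 5·58 = 221.
Buyers' price falls by P* − Pb = 75 − 58 = 17; sellers' price rises by Ps − P* = 85 − 75 = 10.
So producers capture 10/27 = 10/27 of each unit of subsidy.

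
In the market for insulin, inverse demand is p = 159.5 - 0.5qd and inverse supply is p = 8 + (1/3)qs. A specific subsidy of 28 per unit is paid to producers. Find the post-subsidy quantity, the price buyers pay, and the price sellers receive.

q' = 215.4; buyers pay 51.8; sellers receive 79.8

Pre-subsidy: 159.5 - 0.5q = 8 + (1/3)q gives q* = 181.8 and p* = 68.6.
With the subsidy, sellers receive ps = pb + 28 for each unit, where pb is the price buyers pay.
On the curves, pb = 159.5 - 0.5q and ps = 8 + (1/3)q; the wedge ps − pb = 28 gives 8 + (1/3)q − (159.5 - 0.5q) = 28, so q' = 215.4.
Then pb = 159.5 − 0.5·215.4 = 51.8 and ps = 8 + (1/3)·215.4 = 79.8.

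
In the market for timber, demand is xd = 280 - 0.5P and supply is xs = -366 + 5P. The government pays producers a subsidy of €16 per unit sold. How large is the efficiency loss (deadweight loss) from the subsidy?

Pre-subsidy: 280 - 0.5P = -366 + 5P gives P* = 1292/11, x* = 2434/11.
With the subsidy, sellers receive Ps = Pb + 16 for each unit, where Pb is the price buyers pay.
Supply in terms of Pb becomes xs = -366 + 5(Pb + 16) = -286 + 5Pb. Setting this equal to demand: 280 - 0.5Pb = -286 + 5Pb, so Pb = 1132/11.
Sellers receive Ps = 1132/11 + 16 = 1308/11; x' = 280 − 0.5·(1132/11) = 2514/11.
The subsidy expands output by 2514/11 − 2434/11 = 80/11 past the efficient level; on those units the gap between marginal cost and willingness to pay runs from 0 up to 16.
DWL = ½ × 16 × 80/11 = 640/11.

Deadweight loss = 640/11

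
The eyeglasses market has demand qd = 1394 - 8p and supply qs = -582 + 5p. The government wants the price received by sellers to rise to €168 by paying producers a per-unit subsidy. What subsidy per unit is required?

Required subsidy s = €26 per unit

At a seller price of 168, quantity supplied is -582 + 5·168 = 258.
Buyers absorb 258 only when they pay pb with 1394 − 8·pb = 258, i.e. pb = 142.
s = ps − pb = 168 − 142 = 26.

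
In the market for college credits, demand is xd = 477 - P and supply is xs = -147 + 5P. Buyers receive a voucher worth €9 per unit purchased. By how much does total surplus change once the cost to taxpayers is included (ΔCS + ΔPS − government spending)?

Pre-subsidy: 477 - P = -147 + 5P gives P* = 104, x* = 373.
With the rebate, buyers effectively pay Pb = Ps − 9, where Ps is the price sellers receive.
Demand in terms of Ps becomes xd = 477 − 1(Ps − 9) = 486 - Ps. Setting this equal to supply: 486 - Ps = -147 + 5Ps, so Ps = 105.5.
Buyers pay Pb = 105.5 − 9 = 96.5; x' = -147 + 5·105.5 = 380.5.
ΔCS = ½(373 + 380.5)(104 − 96.5) = 2825.625; ΔPS = ½(373 + 380.5)(105.5 − 104) = 565.125.
Government spending = 9 × 380.5 = 3424.5.
Net change = 2825.625 + 565.125 − 3424.5 = -33.75. The loss equals the DWL triangle ½·9·7.5.

Net change in total surplus = -€33.75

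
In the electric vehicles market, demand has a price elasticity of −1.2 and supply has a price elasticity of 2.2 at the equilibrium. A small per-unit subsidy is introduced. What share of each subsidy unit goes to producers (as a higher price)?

Producer share = 6/17

For a small subsidy around the equilibrium, the benefit split depends on the relative slopes, which at a point are proportional to the elasticities.
Buyer share = εs/(εs + |εd|) = 2.2/(2.2 + 1.2) = 11/17; seller share = |εd|/(εs + |εd|) = 6/17.
So producers capture 6/17 of the subsidy.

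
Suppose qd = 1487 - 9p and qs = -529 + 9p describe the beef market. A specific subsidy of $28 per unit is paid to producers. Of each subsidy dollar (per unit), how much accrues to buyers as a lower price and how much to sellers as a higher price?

Pre-subsidy: 1487 - 9p = -529 + 9p gives p* = 112, q* = 479.
With the subsidy, sellers receive ps = pb + 28 for each unit, where pb is the price buyers pay.
Supply in terms of pb becomes qs = -529 + 9(pb + 28) = -277 + 9pb. Setting this equal to demand: 1487 - 9pb = -277 + 9pb, so pb = 98.
Sellers receive ps = 98 + 28 = 126; q' = 1487 − 9·98 = 605.
Buyers' price falls by p* − pb = 112 − 98 = 14; sellers' price rises by ps − p* = 126 − 112 = 14.

Buyers gain $14 per unit; sellers gain $14 per unit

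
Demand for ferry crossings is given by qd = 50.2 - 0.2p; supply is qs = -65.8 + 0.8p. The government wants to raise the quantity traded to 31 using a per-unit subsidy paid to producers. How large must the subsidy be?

Required subsidy s = 25 per unit

At q = 31, invert demand for the buyer price: pb = (50.2 − 31)/0.2 = 96; invert supply for the seller price: ps = (31 − (-65.8))/0.8 = 121.
The subsidy must fill the gap: s = ps − pb = 121 − 96 = 25.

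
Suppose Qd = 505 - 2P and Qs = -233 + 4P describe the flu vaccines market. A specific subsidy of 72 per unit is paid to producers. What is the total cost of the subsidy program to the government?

Government cost = 25560

Pre-subsidy: 505 - 2P = -233 + 4P gives P* = 123, Q* = 259.
With the subsidy, sellers receive Ps = Pb + 72 for each unit, where Pb is the price buyers pay.
Supply in terms of Pb becomes Qs = -233 + 4(Pb + 72) = 55 + 4Pb. Setting this equal to demand: 505 - 2Pb = 55 + 4Pb, so Pb = 75.
Sellers receive Ps = 75 + 72 = 147; Q' = 505 − 2·75 = 355.
Government outlay = subsidy × quantity = 72 × 355 = 25560.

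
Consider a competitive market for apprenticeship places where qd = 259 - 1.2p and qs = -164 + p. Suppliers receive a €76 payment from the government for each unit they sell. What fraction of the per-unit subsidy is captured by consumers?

Consumer share = 5/11

Pre-subsidy: 259 - 1.2p = -164 + p gives p* = 2115/11, q* = 311/11.
With the subsidy, sellers receive ps = pb + 76 for each unit, where pb is the price buyers pay.
Supply in terms of pb becomes qs = -164 + 1(pb + 76) = -88 + pb. Setting this equal to demand: 259 - 1.2pb = -88 + pb, so pb = 1735/11.
Sellers receive ps = 1735/11 + 76 = 2571/11; q' = 259 − 1.2·(1735/11) = 767/11.
Buyers' price falls by p* − pb = 2115/11 − 1735/11 = 380/11; sellers' price rises by ps − p* = 2571/11 − 2115/11 = 456/11.
So consumers capture (380/11)/76 = 5/11 of each unit of subsidy.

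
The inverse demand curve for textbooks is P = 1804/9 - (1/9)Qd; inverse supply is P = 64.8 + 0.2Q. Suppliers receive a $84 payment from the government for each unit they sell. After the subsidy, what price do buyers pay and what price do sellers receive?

Pre-subsidy: 1804/9 - (1/9)Q = 64.8 + 0.2Q gives Q* = 436 and P* = 152.
With the subsidy, sellers receive Ps = Pb + 84 for each unit, where Pb is the price buyers pay.
On the curves, Pb = 1804/9 - (1/9)Q and Ps = 64.8 + 0.2Q; the wedge Ps − Pb = 84 gives 64.8 + 0.2Q − (1804/9 - (1/9)Q) = 84, so Q' = 706.
Then Pb = 1804/9 − (1/9)·706 = 122 and Ps = 64.8 + 0.2·706 = 206.

Buyers pay $122; sellers receive $206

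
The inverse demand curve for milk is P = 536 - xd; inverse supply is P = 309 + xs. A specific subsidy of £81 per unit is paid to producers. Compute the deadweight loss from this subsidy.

Pre-subsidy: 536 - x = 309 + x gives x* = 113.5 and P* = 422.5.
With the subsidy, sellers receive Ps = Pb + 81 for each unit, where Pb is the price buyers pay.
On the curves, Pb = 536 - x and Ps = 309 + x; the wedge Ps − Pb = 81 gives 309 + x − (536 - x) = 81, so x' = 154.
Then Pb = 536 − 1·154 = 382 and Ps = 309 + 1·154 = 463.
The subsidy expands output by 154 − 113.5 = 40.5 past the efficient level; on those units the gap between marginal cost and willingness to pay runs from 0 up to 81.
DWL = ½ × 81 × 40.5 = 1640.25.

Deadweight loss = £1640.25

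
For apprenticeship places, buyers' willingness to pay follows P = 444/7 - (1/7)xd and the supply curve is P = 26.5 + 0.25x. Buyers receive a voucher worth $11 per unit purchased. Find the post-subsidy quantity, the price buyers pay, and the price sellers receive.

Pre-subsidy: 444/7 - (1/7)x = 26.5 + 0.25x gives x* = 94 and P* = 50.
With the rebate, buyers effectively pay Pb = Ps − 11, where Ps is the price sellers receive.
On the curves, Pb = 444/7 - (1/7)x and Ps = 26.5 + 0.25x; the wedge Ps − Pb = 11 gives 26.5 + 0.25x − (444/7 - (1/7)x) = 11, so x' = 122.
Then Pb = 444/7 − (1/7)·122 = 46 and Ps = 26.5 + 0.25·122 = 57.

x' = 122; buyers pay $46; sellers receive $57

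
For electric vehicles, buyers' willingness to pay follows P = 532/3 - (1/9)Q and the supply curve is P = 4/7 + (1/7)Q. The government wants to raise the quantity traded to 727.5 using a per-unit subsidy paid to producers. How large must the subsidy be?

At Q = 727.5, from the demand curve buyers pay Pb = 532/3 − (1/9)·727.5 = 96.5; from the supply curve sellers need Ps = 4/7 + (1/7)·727.5 = 104.5.
The subsidy must fill the gap: s = Ps − Pb = 104.5 − 96.5 = 8.

Required subsidy s = 8 per unit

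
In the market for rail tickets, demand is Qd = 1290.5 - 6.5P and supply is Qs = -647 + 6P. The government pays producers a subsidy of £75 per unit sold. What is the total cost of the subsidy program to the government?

Government cost = £38775

Pre-subsidy: 1290.5 - 6.5P = -647 + 6P gives P* = 155, Q* = 283.
With the subsidy, sellers receive Ps = Pb + 75 for each unit, where Pb is the price buyers pay.
Supply in terms of Pb becomes Qs = -647 + 6(Pb + 75) = -197 + 6Pb. Setting this equal to demand: 1290.5 - 6.5Pb = -197 + 6Pb, so Pb = 119.
Sellers receive Ps = 119 + 75 = 194; Q' = 1290.5 − 6.5·119 = 517.
Government outlay = subsidy × quantity = 75 × 517 = 38775.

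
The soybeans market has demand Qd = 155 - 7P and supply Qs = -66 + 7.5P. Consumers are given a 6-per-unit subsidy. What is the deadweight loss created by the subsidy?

Pre-subsidy: 155 - 7P = -66 + 7.5P gives P* = 442/29, Q* = 1401/29.
With the rebate, buyers effectively pay Pb = Ps − 6, where Ps is the price sellers receive.
Demand in terms of Ps becomes Qd = 155 − 7(Ps − 6) = 197 - 7Ps. Setting this equal to supply: 197 - 7Ps = -66 + 7.5Ps, so Ps = 526/29.
Buyers pay Pb = 526/29 − 6 = 352/29; Q' = -66 + 7.5·(526/29) = 2031/29.
The subsidy expands output by 2031/29 − 1401/29 = 630/29 past the efficient level; on those units the gap between marginal cost and willingness to pay runs from 0 up to 6.
DWL = ½ × 6 × 630/29 = 1890/29.

Deadweight loss = 1890/29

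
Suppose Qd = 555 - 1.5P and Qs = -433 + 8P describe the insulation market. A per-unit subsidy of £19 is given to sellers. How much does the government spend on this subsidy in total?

Government cost = £8037

Pre-subsidy: 555 - 1.5P = -433 + 8P gives P* = 104, Q* = 399.
With the subsidy, sellers receive Ps = Pb + 19 for each unit, where Pb is the price buyers pay.
Supply in terms of Pb becomes Qs = -433 + 8(Pb + 19) = -281 + 8Pb. Setting this equal to demand: 555 - 1.5Pb = -281 + 8Pb, so Pb = 88.
Sellers receive Ps = 88 + 19 = 107; Q' = 555 − 1.5·88 = 423.
Government outlay = subsidy × quantity = 19 × 423 = 8037.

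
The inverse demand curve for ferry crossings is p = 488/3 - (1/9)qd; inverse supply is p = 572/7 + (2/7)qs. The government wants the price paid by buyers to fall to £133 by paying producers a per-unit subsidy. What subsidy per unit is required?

At a buyer price of 133, quantity demanded is 1464 − 9·133 = 267.
Sellers supply 267 only when they receive ps = 572/7 + (2/7)·267 = 158.
s = ps − pb = 158 − 133 = 25.

Required subsidy s = £25 per unit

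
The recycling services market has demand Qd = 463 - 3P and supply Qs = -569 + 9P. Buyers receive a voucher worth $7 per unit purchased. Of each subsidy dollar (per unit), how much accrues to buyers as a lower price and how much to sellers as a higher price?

Buyers gain $5.25 per unit; sellers gain $1.75 per unit

Pre-subsidy: 463 - 3P = -569 + 9P gives P* = 86, Q* = 205.
With the rebate, buyers effectively pay Pb = Ps − 7, where Ps is the price sellers receive.
Demand in terms of Ps becomes Qd = 463 − 3(Ps − 7) = 484 - 3Ps. Setting this equal to supply: 484 - 3Ps = -569 + 9Ps, so Ps = 87.75.
Buyers pay Pb = 87.75 − 7 = 80.75; Q' = -569 + 9·87.75 = 220.75.
Buyers' price falls by P* − Pb = 86 − 80.75 = 5.25; sellers' price rises by Ps − P* = 87.75 − 86 = 1.75.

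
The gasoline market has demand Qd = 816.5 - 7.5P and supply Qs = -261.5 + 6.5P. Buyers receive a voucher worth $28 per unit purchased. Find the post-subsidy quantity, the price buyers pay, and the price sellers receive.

Pre-subsidy: 816.5 - 7.5P = -261.5 + 6.5P gives P* = 77, Q* = 239.
With the rebate, buyers effectively pay Pb = Ps − 28, where Ps is the price sellers receive.
Demand in terms of Ps becomes Qd = 816.5 − 7.5(Ps − 28) = 1026.5 - 7.5Ps. Setting this equal to supply: 1026.5 - 7.5Ps = -261.5 + 6.5Ps, so Ps = 92.
Buyers pay Pb = 92 − 28 = 64; Q' = -261.5 + 6.5·92 = 336.5.

Q' = 336.5; buyers pay $64; sellers receive $92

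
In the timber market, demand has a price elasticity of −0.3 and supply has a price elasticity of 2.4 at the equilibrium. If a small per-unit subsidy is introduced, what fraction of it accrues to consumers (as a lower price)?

Consumer share = 8/9

For a small subsidy around the equilibrium, the benefit split depends on the relative slopes, which at a point are proportional to the elasticities.
Buyer share = εs/(εs + |εd|) = 2.4/(2.4 + 0.3) = 8/9; seller share = |εd|/(εs + |εd|) = 1/9.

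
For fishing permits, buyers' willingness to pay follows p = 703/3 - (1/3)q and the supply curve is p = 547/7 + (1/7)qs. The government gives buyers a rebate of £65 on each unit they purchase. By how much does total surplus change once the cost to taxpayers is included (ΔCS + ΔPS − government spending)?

Pre-subsidy: 703/3 - (1/3)q = 547/7 + (1/7)q gives q* = 328 and p* = 125.
With the rebate, buyers effectively pay pb = ps − 65, where ps is the price sellers receive.
On the curves, pb = 703/3 - (1/3)q and ps = 547/7 + (1/7)q; the wedge ps − pb = 65 gives 547/7 + (1/7)q − (703/3 - (1/3)q) = 65, so q' = 464.5.
Then pb = 703/3 − (1/3)·464.5 = 79.5 and ps = 547/7 + (1/7)·464.5 = 144.5.
ΔCS = ½(328 + 464.5)(125 − 79.5) = 18029.375; ΔPS = ½(328 + 464.5)(144.5 − 125) = 7726.875.
Government spending = 65 × 464.5 = 30192.5.
Net change = 18029.375 + 7726.875 − 30192.5 = -4436.25. The loss equals the DWL triangle ½·65·136.5.

Net change in total surplus = -£4436.25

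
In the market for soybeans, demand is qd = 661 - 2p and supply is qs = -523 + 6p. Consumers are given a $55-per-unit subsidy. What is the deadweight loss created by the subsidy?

Pre-subsidy: 661 - 2p = -523 + 6p gives p* = 148, q* = 365.
With the rebate, buyers effectively pay pb = ps − 55, where ps is the price sellers receive.
Demand in terms of ps becomes qd = 661 − 2(ps − 55) = 771 - 2ps. Setting this equal to supply: 771 - 2ps = -523 + 6ps, so ps = 161.75.
Buyers pay pb = 161.75 − 55 = 106.75; q' = -523 + 6·161.75 = 447.5.
The subsidy expands output by 447.5 − 365 = 82.5 past the efficient level; on those units the gap between marginal cost and willingness to pay runs from 0 up to 55.
DWL = ½ × 55 × 82.5 = 2268.75.

Deadweight loss = $2268.75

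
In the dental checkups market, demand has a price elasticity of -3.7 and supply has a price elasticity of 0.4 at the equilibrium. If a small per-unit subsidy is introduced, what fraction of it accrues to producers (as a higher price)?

Producer share = 37/41

For a small subsidy around the equilibrium, the benefit split depends on the relative slopes, which at a point are proportional to the elasticities.
Buyer share = εs/(εs + |εd|) = 0.4/(0.4 + 3.7) = 4/41; seller share = |εd|/(εs + |εd|) = 37/41.
So producers capture 37/41 of the subsidy.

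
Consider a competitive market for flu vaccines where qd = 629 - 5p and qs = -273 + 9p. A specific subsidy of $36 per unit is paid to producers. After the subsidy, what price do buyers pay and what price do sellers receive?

Buyers pay 289/7; sellers receive 541/7

Pre-subsidy: 629 - 5p = -273 + 9p gives p* = 451/7, q* = 2148/7.
With the subsidy, sellers receive ps = pb + 36 for each unit, where pb is the price buyers pay.
Supply in terms of pb becomes qs = -273 + 9(pb + 36) = 51 + 9pb. Setting this equal to demand: 629 - 5pb = 51 + 9pb, so pb = 289/7.
Sellers receive ps = 289/7 + 36 = 541/7; q' = 629 − 5·(289/7) = 2958/7.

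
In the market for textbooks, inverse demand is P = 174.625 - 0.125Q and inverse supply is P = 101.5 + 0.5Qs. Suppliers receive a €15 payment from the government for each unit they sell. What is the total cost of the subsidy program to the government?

Government cost = €2115

Pre-subsidy: 174.625 - 0.125Q = 101.5 + 0.5Q gives Q* = 117 and P* = 160.
With the subsidy, sellers receive Ps = Pb + 15 for each unit, where Pb is the price buyers pay.
On the curves, Pb = 174.625 - 0.125Q and Ps = 101.5 + 0.5Q; the wedge Ps − Pb = 15 gives 101.5 + 0.5Q − (174.625 - 0.125Q) = 15, so Q' = 141.
Then Pb = 174.625 − 0.125·141 = 157 and Ps = 101.5 + 0.5·141 = 172.
Government outlay = subsidy × quantity = 15 × 141 = 2115.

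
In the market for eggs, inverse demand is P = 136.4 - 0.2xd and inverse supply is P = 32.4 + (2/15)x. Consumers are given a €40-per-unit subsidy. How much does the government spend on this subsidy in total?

Pre-subsidy: 136.4 - 0.2x = 32.4 + (2/15)x gives x* = 312 and P* = 74.
With the rebate, buyers effectively pay Pb = Ps − 40, where Ps is the price sellers receive.
On the curves, Pb = 136.4 - 0.2x and Ps = 32.4 + (2/15)x; the wedge Ps − Pb = 40 gives 32.4 + (2/15)x − (136.4 - 0.2x) = 40, so x' = 432.
Then Pb = 136.4 − 0.2·432 = 50 and Ps = 32.4 + (2/15)·432 = 90.
Government outlay = subsidy × quantity = 40 × 432 = 17280.

Government cost = €17280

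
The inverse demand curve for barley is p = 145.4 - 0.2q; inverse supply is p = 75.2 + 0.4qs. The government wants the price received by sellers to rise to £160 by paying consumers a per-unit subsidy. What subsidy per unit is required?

At a seller price of 160, quantity supplied is -188 + 2.5·160 = 212.
Buyers absorb 212 only when they pay pb = 145.4 − 0.2·212 = 103.
s = ps − pb = 160 − 103 = 57.

Required subsidy s = £57 per unit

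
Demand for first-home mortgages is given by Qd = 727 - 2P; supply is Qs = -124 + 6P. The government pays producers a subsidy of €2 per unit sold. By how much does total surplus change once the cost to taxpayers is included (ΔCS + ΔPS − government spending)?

Pre-subsidy: 727 - 2P = -124 + 6P gives P* = 106.375, Q* = 514.25.
With the subsidy, sellers receive Ps = Pb + 2 for each unit, where Pb is the price buyers pay.
Supply in terms of Pb becomes Qs = -124 + 6(Pb + 2) = -112 + 6Pb. Setting this equal to demand: 727 - 2Pb = -112 + 6Pb, so Pb = 104.875.
Sellers receive Ps = 104.875 + 2 = 106.875; Q' = 727 − 2·104.875 = 517.25.
ΔCS = ½(514.25 + 517.25)(106.375 − 104.875) = 773.625; ΔPS = ½(514.25 + 517.25)(106.875 − 106.375) = 257.875.
Government spending = 2 × 517.25 = 1034.5.
Net change = 773.625 + 257.875 − 1034.5 = -3. The loss equals the DWL triangle ½·2·3.

Net change in total surplus = -€3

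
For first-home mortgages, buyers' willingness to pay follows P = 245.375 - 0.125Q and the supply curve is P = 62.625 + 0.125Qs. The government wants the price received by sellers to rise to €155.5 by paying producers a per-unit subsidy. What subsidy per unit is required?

At a seller price of 155.5, quantity supplied is -501 + 8·155.5 = 743.
Buyers absorb 743 only when they pay Pb = 245.375 − 0.125·743 = 152.5.
s = Ps − Pb = 155.5 − 152.5 = 3.

Required subsidy s = €3 per unit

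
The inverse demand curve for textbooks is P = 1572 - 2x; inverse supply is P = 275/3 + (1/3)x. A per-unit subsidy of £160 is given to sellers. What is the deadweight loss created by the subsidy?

Pre-subsidy: 1572 - 2x = 275/3 + (1/3)x gives x* = 4441/7 and P* = 2122/7.
With the subsidy, sellers receive Ps = Pb + 160 for each unit, where Pb is the price buyers pay.
On the curves, Pb = 1572 - 2x and Ps = 275/3 + (1/3)x; the wedge Ps − Pb = 160 gives 275/3 + (1/3)x − (1572 - 2x) = 160, so x' = 703.
Then Pb = 1572 − 2·703 = 166 and Ps = 275/3 + (1/3)·703 = 326.
The subsidy expands output by 703 − 4441/7 = 480/7 past the efficient level; on those units the gap between marginal cost and willingness to pay runs from 0 up to 160.
DWL = ½ × 160 × 480/7 = 38400/7.

Deadweight loss = 38400/7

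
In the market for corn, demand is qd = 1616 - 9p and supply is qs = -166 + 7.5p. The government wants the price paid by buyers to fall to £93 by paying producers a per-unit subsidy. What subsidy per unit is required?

At a buyer price of 93, quantity demanded is 1616 − 9·93 = 779.
Sellers supply 779 only when they receive ps with -166 + 7.5·ps = 779, i.e. ps = 126.
s = ps − pb = 126 − 93 = 33.

Required subsidy s = £33 per unit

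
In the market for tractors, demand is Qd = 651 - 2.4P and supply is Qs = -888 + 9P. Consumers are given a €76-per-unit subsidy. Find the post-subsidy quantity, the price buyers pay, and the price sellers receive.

Pre-subsidy: 651 - 2.4P = -888 + 9P gives P* = 135, Q* = 327.
With the rebate, buyers effectively pay Pb = Ps − 76, where Ps is the price sellers receive.
Demand in terms of Ps becomes Qd = 651 − 2.4(Ps − 76) = 833.4 - 2.4Ps. Setting this equal to supply: 833.4 - 2.4Ps = -888 + 9Ps, so Ps = 151.
Buyers pay Pb = 151 − 76 = 75; Q' = -888 + 9·151 = 471.

Q' = 471; buyers pay €75; sellers receive €151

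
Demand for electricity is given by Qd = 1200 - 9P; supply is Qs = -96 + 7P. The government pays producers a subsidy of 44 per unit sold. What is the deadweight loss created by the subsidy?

Pre-subsidy: 1200 - 9P = -96 + 7P gives P* = 81, Q* = 471.
With the subsidy, sellers receive Ps = Pb + 44 for each unit, where Pb is the price buyers pay.
Supply in terms of Pb becomes Qs = -96 + 7(Pb + 44) = 212 + 7Pb. Setting this equal to demand: 1200 - 9Pb = 212 + 7Pb, so Pb = 61.75.
Sellers receive Ps = 61.75 + 44 = 105.75; Q' = 1200 − 9·61.75 = 644.25.
The subsidy expands output by 644.25 − 471 = 173.25 past the efficient level; on those units the gap between marginal cost and willingness to pay runs from 0 up to 44.
DWL = ½ × 44 × 173.25 = 3811.5.

Deadweight loss = 3811.5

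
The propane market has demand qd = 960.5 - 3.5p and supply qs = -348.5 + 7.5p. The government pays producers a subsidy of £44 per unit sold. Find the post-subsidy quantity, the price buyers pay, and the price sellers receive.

Pre-subsidy: 960.5 - 3.5p = -348.5 + 7.5p gives p* = 119, q* = 544.
With the subsidy, sellers receive ps = pb + 44 for each unit, where pb is the price buyers pay.
Supply in terms of pb becomes qs = -348.5 + 7.5(pb + 44) = -18.5 + 7.5pb. Setting this equal to demand: 960.5 - 3.5pb = -18.5 + 7.5pb, so pb = 89.
Sellers receive ps = 89 + 44 = 133; q' = 960.5 − 3.5·89 = 649.

q' = 649; buyers pay £89; sellers receive £133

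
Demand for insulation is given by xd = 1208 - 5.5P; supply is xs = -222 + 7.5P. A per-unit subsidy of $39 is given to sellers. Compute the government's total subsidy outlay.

Government cost = $28343.25

Pre-subsidy: 1208 - 5.5P = -222 + 7.5P gives P* = 110, x* = 603.
With the subsidy, sellers receive Ps = Pb + 39 for each unit, where Pb is the price buyers pay.
Supply in terms of Pb becomes xs = -222 + 7.5(Pb + 39) = 70.5 + 7.5Pb. Setting this equal to demand: 1208 - 5.5Pb = 70.5 + 7.5Pb, so Pb = 87.5.
Sellers receive Ps = 87.5 + 39 = 126.5; x' = 1208 − 5.5·87.5 = 726.75.
Government outlay = subsidy × quantity = 39 × 726.75 = 28343.25.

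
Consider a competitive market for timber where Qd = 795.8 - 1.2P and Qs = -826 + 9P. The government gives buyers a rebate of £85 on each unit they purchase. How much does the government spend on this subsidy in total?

Pre-subsidy: 795.8 - 1.2P = -826 + 9P gives P* = 159, Q* = 605.
With the rebate, buyers effectively pay Pb = Ps − 85, where Ps is the price sellers receive.
Demand in terms of Ps becomes Qd = 795.8 − 1.2(Ps − 85) = 897.8 - 1.2Ps. Setting this equal to supply: 897.8 - 1.2Ps = -826 + 9Ps, so Ps = 169.
Buyers pay Pb = 169 − 85 = 84; Q' = -826 + 9·169 = 695.
Government outlay = subsidy × quantity = 85 × 695 = 59075.

Government cost = £59075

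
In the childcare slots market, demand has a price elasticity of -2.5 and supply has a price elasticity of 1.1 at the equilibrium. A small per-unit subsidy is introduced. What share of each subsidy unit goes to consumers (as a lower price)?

For a small subsidy around the equilibrium, the benefit split depends on the relative slopes, which at a point are proportional to the elasticities.
Buyer share = εs/(εs + |εd|) = 1.1/(1.1 + 2.5) = 11/36; seller share = |εd|/(εs + |εd|) = 25/36.

Consumer share = 11/36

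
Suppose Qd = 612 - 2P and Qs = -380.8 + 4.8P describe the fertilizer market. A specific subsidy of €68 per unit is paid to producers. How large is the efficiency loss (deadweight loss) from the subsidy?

Pre-subsidy: 612 - 2P = -380.8 + 4.8P gives P* = 146, Q* = 320.
With the subsidy, sellers receive Ps = Pb + 68 for each unit, where Pb is the price buyers pay.
Supply in terms of Pb becomes Qs = -380.8 + 4.8(Pb + 68) = -54.4 + 4.8Pb. Setting this equal to demand: 612 - 2Pb = -54.4 + 4.8Pb, so Pb = 98.
Sellers receive Ps = 98 + 68 = 166; Q' = 612 − 2·98 = 416.
The subsidy expands output by 416 − 320 = 96 past the efficient level; on those units the gap between marginal cost and willingness to pay runs from 0 up to 68.
DWL = ½ × 68 × 96 = 3264.

Deadweight loss = €3264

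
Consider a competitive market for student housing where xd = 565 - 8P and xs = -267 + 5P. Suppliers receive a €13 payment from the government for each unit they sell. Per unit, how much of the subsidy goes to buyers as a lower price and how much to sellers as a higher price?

Pre-subsidy: 565 - 8P = -267 + 5P gives P* = 64, x* = 53.
With the subsidy, sellers receive Ps = Pb + 13 for each unit, where Pb is the price buyers pay.
Supply in terms of Pb becomes xs = -267 + 5(Pb + 13) = -202 + 5Pb. Setting this equal to demand: 565 - 8Pb = -202 + 5Pb, so Pb = 59.
Sellers receive Ps = 59 + 13 = 72; x' = 565 − 8·59 = 93.
Buyers' price falls by P* − Pb = 64 − 59 = 5; sellers' price rises by Ps − P* = 72 − 64 = 8.

Buyers gain €5 per unit; sellers gain €8 per unit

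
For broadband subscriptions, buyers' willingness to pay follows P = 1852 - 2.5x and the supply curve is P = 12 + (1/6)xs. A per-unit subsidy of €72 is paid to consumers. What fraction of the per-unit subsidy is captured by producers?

Producer share = 0.0625

Pre-subsidy: 1852 - 2.5x = 12 + (1/6)x gives x* = 690 and P* = 127.
With the rebate, buyers effectively pay Pb = Ps − 72, where Ps is the price sellers receive.
On the curves, Pb = 1852 - 2.5x and Ps = 12 + (1/6)x; the wedge Ps − Pb = 72 gives 12 + (1/6)x − (1852 - 2.5x) = 72, so x' = 717.
Then Pb = 1852 − 2.5·717 = 59.5 and Ps = 12 + (1/6)·717 = 131.5.
Buyers' price falls by P* − Pb = 127 − 59.5 = 67.5; sellers' price rises by Ps − P* = 131.5 − 127 = 4.5.
So producers capture 4.5/72 = 0.0625 of each unit of subsidy.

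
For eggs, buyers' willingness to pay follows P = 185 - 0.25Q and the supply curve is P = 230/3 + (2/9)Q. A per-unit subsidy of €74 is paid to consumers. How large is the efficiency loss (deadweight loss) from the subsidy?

Pre-subsidy: 185 - 0.25Q = 230/3 + (2/9)Q gives Q* = 3900/17 and P* = 2170/17.
With the rebate, buyers effectively pay Pb = Ps − 74, where Ps is the price sellers receive.
On the curves, Pb = 185 - 0.25Q and Ps = 230/3 + (2/9)Q; the wedge Ps − Pb = 74 gives 230/3 + (2/9)Q − (185 - 0.25Q) = 74, so Q' = 6564/17.
Then Pb = 185 − 0.25·(6564/17) = 1504/17 and Ps = 230/3 + (2/9)·(6564/17) = 2762/17.
The subsidy expands output by 6564/17 − 3900/17 = 2664/17 past the efficient level; on those units the gap between marginal cost and willingness to pay runs from 0 up to 74.
DWL = ½ × 74 × 2664/17 = 98568/17.

Deadweight loss = 98568/17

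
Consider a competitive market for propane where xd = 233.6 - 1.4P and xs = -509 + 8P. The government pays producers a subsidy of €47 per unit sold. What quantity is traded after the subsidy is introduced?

x' = 179

Pre-subsidy: 233.6 - 1.4P = -509 + 8P gives P* = 79, x* = 123.
With the subsidy, sellers receive Ps = Pb + 47 for each unit, where Pb is the price buyers pay.
Supply in terms of Pb becomes xs = -509 + 8(Pb + 47) = -133 + 8Pb. Setting this equal to demand: 233.6 - 1.4Pb = -133 + 8Pb, so Pb = 39.
Sellers receive Ps = 39 + 47 = 86; x' = 233.6 − 1.4·39 = 179.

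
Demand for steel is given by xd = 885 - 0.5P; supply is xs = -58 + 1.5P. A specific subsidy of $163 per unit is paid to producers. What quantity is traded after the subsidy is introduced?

Pre-subsidy: 885 - 0.5P = -58 + 1.5P gives P* = 471.5, x* = 649.25.
With the subsidy, sellers receive Ps = Pb + 163 for each unit, where Pb is the price buyers pay.
Supply in terms of Pb becomes xs = -58 + 1.5(Pb + 163) = 186.5 + 1.5Pb. Setting this equal to demand: 885 - 0.5Pb = 186.5 + 1.5Pb, so Pb = 349.25.
Sellers receive Ps = 349.25 + 163 = 512.25; x' = 885 − 0.5·349.25 = 710.375.

x' = 710.375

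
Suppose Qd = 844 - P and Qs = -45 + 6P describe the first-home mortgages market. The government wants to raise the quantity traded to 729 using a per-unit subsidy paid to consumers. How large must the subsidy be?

Required subsidy s = 14 per unit

At Q = 729, invert demand for the buyer price: Pb = (844 − 729)/1 = 115; invert supply for the seller price: Ps = (729 − (-45))/6 = 129.
The subsidy must fill the gap: s = Ps − Pb = 129 − 115 = 14.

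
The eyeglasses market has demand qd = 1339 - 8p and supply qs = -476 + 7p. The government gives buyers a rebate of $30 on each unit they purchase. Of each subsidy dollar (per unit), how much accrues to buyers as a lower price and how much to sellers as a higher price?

Pre-subsidy: 1339 - 8p = -476 + 7p gives p* = 121, q* = 371.
With the rebate, buyers effectively pay pb = ps − 30, where ps is the price sellers receive.
Demand in terms of ps becomes qd = 1339 − 8(ps − 30) = 1579 - 8ps. Setting this equal to supply: 1579 - 8ps = -476 + 7ps, so ps = 137.
Buyers pay pb = 137 − 30 = 107; q' = -476 + 7·137 = 483.
Buyers' price falls by p* − pb = 121 − 107 = 14; sellers' price rises by ps − p* = 137 − 121 = 16.

Buyers gain $14 per unit; sellers gain $16 per unit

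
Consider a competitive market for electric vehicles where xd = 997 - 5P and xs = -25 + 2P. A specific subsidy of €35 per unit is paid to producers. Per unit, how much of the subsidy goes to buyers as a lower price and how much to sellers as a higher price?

Buyers gain €10 per unit; sellers gain €25 per unit

Pre-subsidy: 997 - 5P = -25 + 2P gives P* = 146, x* = 267.
With the subsidy, sellers receive Ps = Pb + 35 for each unit, where Pb is the price buyers pay.
Supply in terms of Pb becomes xs = -25 + 2(Pb + 35) = 45 + 2Pb. Setting this equal to demand: 997 - 5Pb = 45 + 2Pb, so Pb = 136.
Sellers receive Ps = 136 + 35 = 171; x' = 997 − 5·136 = 317.
Buyers' price falls by P* − Pb = 146 − 136 = 10; sellers' price rises by Ps − P* = 171 − 146 = 25.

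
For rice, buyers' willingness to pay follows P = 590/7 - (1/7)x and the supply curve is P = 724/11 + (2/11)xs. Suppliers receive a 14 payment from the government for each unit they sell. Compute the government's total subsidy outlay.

Government cost = 1400

Pre-subsidy: 590/7 - (1/7)x = 724/11 + (2/11)x gives x* = 56.88 and P* = 76.16.
With the subsidy, sellers receive Ps = Pb + 14 for each unit, where Pb is the price buyers pay.
On the curves, Pb = 590/7 - (1/7)x and Ps = 724/11 + (2/11)x; the wedge Ps − Pb = 14 gives 724/11 + (2/11)x − (590/7 - (1/7)x) = 14, so x' = 100.
Then Pb = 590/7 − (1/7)·100 = 70 and Ps = 724/11 + (2/11)·100 = 84.
Government outlay = subsidy × quantity = 14 × 100 = 1400.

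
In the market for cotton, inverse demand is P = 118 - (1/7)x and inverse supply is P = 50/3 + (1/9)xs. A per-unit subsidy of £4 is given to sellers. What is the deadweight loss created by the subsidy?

Pre-subsidy: 118 - (1/7)x = 50/3 + (1/9)x gives x* = 399 and P* = 61.
With the subsidy, sellers receive Ps = Pb + 4 for each unit, where Pb is the price buyers pay.
On the curves, Pb = 118 - (1/7)x and Ps = 50/3 + (1/9)x; the wedge Ps − Pb = 4 gives 50/3 + (1/9)x − (118 - (1/7)x) = 4, so x' = 414.75.
Then Pb = 118 − (1/7)·414.75 = 58.75 and Ps = 50/3 + (1/9)·414.75 = 62.75.
The subsidy expands output by 414.75 − 399 = 15.75 past the efficient level; on those units the gap between marginal cost and willingness to pay runs from 0 up to 4.
DWL = ½ × 4 × 15.75 = 31.5.

Deadweight loss = £31.5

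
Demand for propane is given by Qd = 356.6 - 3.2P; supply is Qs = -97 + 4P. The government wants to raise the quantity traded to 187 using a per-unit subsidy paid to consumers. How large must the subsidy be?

At Q = 187, invert demand for the buyer price: Pb = (356.6 − 187)/3.2 = 53; invert supply for the seller price: Ps = (187 − (-97))/4 = 71.
The subsidy must fill the gap: s = Ps − Pb = 71 − 53 = 18.

Required subsidy s = 18 per unit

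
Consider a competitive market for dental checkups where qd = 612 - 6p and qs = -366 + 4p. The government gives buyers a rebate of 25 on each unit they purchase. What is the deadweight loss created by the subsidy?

Deadweight loss = 750

Pre-subsidy: 612 - 6p = -366 + 4p gives p* = 97.8, q* = 25.2.
With the rebate, buyers effectively pay pb = ps − 25, where ps is the price sellers receive.
Demand in terms of ps becomes qd = 612 − 6(ps − 25) = 762 - 6ps. Setting this equal to supply: 762 - 6ps = -366 + 4ps, so ps = 112.8.
Buyers pay pb = 112.8 − 25 = 87.8; q' = -366 + 4·112.8 = 85.2.
The subsidy expands output by 85.2 − 25.2 = 60 past the efficient level; on those units the gap between marginal cost and willingness to pay runs from 0 up to 25.
DWL = ½ × 25 × 60 = 750.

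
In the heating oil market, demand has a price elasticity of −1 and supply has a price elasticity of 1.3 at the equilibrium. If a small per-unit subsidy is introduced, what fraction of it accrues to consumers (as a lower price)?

Consumer share = 13/23

For a small subsidy around the equilibrium, the benefit split depends on the relative slopes, which at a point are proportional to the elasticities.
Buyer share = εs/(εs + |εd|) = 1.3/(1.3 + 1) = 13/23; seller share = |εd|/(εs + |εd|) = 10/23.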